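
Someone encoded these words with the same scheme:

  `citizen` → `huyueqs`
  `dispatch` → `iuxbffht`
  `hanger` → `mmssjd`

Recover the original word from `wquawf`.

It's a Vigenère-style cipher with numeric key [5,12]: position i shifts by key[i mod 2].
Reversing it on wquawf: w−5=r, q−12=e, u−5=p, a−12=o, w−5=r, f−12=t.

report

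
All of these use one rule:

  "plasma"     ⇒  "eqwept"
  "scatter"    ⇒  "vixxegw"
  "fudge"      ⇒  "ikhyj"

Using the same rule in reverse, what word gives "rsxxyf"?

button

The output letters match the input read backwards, each shifted +4: plasma reversed is amsalp. Two steps: reverse the string, then apply a Caesar shift of +4.
Decoding rsxxyf: shift back: r−4=n, s−4=o, x−4=t, x−4=t, y−4=u, f−4=b → nottub; then reverse → button.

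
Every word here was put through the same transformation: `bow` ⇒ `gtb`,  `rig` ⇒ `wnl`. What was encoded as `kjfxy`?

This is a Caesar cipher with shift 5.
Reversing it on kjfxy: k−5=f, j−5=e, f−5=a, x−5=s, y−5=t.

feast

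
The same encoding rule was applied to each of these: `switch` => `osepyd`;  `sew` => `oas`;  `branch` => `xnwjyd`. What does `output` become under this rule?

kqplqp

Each letter is shifted forward by 22 in the alphabet (a Caesar shift of +22).
Applying it to output: o+22=k, u+22=q, t+22=p, p+22=l, u+22=q, t+22=p.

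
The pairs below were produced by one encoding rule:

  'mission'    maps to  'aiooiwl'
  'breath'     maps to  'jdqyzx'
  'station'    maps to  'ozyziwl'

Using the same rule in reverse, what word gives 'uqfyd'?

m(12)→a(0) and i(8)→i(8) fit y≡11x+24 (mod 26); the inverse of 11 mod 26 is 19. Each letter's alphabet position (a=0..z=25) is mapped through 11·x+24 mod 26 — an affine cipher.
Reversing it on uqfyd: u(20)→19·(20−24)≡2=c; q(16)→19·(16−24)≡4=e; f(5)→19·(5−24)≡3=d; y(24)→19·(24−24)≡0=a; d(3)→19·(3−24)≡17=r (all mod 26).

cedar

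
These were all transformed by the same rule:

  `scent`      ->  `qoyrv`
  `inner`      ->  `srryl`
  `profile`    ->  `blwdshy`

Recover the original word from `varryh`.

tunnel

s(18)→q(16) and c(2)→o(14) fit y≡5x+4 (mod 26); the inverse of 5 mod 26 is 21. Treating letters as 0–25, the rule is x ↦ 5x + 4 (mod 26).
Undoing it on varryh: v(21)→21·(21−4)≡19=t; a(0)→21·(0−4)≡20=u; r(17)→21·(17−4)≡13=n; r(17)→21·(17−4)≡13=n; y(24)→21·(24−4)≡4=e; h(7)→21·(7−4)≡11=l (all mod 26).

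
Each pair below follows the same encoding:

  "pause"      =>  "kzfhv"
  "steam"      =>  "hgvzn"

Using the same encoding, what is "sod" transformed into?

hlw

Each pair mirrors across the alphabet (p↔k, a↔z, u↔f): positions sum to 25. This is the alphabet-reversal cipher (Atbash): a becomes z, b becomes y, etc.
Applying it to sod: s↔h, o↔l, d↔w.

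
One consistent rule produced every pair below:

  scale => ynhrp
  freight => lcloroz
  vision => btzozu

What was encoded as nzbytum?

Shifts by position in scale: pos 0: s→y (+6), pos 1: c→n (+11), pos 2: a→h (+7), pos 3: l→r (+6), pos 4: e→p (+11) — repeating every 3. The shifts repeat in a cycle of length 3: positions 0,1,… shift by +6, +11, +7, then the pattern repeats.
Decoding nzbytum: n−6=h, z−11=o, b−7=u, y−6=s, t−11=i, u−7=n, m−6=g.

housing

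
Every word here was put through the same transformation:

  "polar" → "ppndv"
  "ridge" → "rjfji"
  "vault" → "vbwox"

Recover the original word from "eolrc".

In polar: p→p is +0, o→p is +1, l→n is +2, a→d is +3 — the shift increases by 1 each position. Each letter shifts forward by its position index (0, 1, 2, …) — the shift grows by one for each successive letter.
Reversing it on eolrc: e−0=e, o−1=n, l−2=j, r−3=o, c−4=y.

enjoy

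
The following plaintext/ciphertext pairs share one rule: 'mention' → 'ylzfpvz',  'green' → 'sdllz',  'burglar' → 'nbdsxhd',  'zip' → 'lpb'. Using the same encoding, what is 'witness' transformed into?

ipfzlee

Vowels shift forward by 7 and consonants shift forward by 12.
Applying it to witness: w(cons)+12=i, i(vowel)+7=p, t(cons)+12=f, n(cons)+12=z, e(vowel)+7=l, s(cons)+12=e, s(cons)+12=e.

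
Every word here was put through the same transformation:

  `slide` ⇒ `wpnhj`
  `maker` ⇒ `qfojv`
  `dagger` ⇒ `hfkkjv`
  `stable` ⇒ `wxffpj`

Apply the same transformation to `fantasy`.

jfrxfwc

Two shifts are in play — +5 for a/e/i/o/u, +4 for every other letter.
On fantasy: f(cons)+4=j, a(vowel)+5=f, n(cons)+4=r, t(cons)+4=x, a(vowel)+5=f, s(cons)+4=w, y(cons)+4=c.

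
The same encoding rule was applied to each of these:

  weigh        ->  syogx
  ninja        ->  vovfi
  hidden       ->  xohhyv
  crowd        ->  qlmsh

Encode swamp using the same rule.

This is an affine cipher: with a=0,…,z=25, each position x becomes (17x+8) mod 26.
Applying it to swamp: s(18)→17·18+8≡2=c; w(22)→17·22+8≡18=s; a(0)→17·0+8≡8=i; m(12)→17·12+8≡4=e; p(15)→17·15+8≡3=d (all mod 26).

csied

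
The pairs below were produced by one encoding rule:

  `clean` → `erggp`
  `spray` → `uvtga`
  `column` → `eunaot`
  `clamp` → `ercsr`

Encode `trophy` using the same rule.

vxqvje

The shifts repeat in a cycle of length 2: positions 0,1,… shift by +2, +6, then the pattern repeats.
Applying it to trophy: t+2=v, r+6=x, o+2=q, p+6=v, h+2=j, y+6=e.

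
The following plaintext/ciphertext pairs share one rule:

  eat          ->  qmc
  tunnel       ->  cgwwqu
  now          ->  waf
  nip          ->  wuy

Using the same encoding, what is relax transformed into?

The shift depends on letter class: consonant t→c is +9, but vowel e→q is +12. The rule splits by letter class: vowels +12, consonants +9.
On relax: r(cons)+9=a, e(vowel)+12=q, l(cons)+9=u, a(vowel)+12=m, x(cons)+9=g.

aqumg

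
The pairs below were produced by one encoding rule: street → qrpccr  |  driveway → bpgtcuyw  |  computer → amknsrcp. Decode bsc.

due

Each letter is shifted forward by 24 in the alphabet (a Caesar shift of +24).
Reversing it on bsc: b−24=d, s−24=u, c−24=e.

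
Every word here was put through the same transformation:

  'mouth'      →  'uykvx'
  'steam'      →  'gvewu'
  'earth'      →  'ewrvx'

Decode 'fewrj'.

learn

m(12)→u(20) and o(14)→y(24) fit y≡15x+22 (mod 26); the inverse of 15 mod 26 is 7. Treating letters as 0–25, the rule is x ↦ 15x + 22 (mod 26).
Reversing it on fewrj: f(5)→7·(5−22)≡11=l; e(4)→7·(4−22)≡4=e; w(22)→7·(22−22)≡0=a; r(17)→7·(17−22)≡17=r; j(9)→7·(9−22)≡13=n (all mod 26).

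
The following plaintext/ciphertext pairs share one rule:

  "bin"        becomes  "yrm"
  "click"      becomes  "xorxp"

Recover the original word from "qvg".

jet

Each pair mirrors across the alphabet (b↔y, i↔r, n↔m): positions sum to 25. Letters are reflected about the middle of the alphabet (position → 25−position): Atbash.
Reversing it on qvg: q↔j, v↔e, g↔t.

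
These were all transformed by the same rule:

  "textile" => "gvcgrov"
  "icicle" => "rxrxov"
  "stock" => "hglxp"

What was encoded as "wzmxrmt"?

dancing

Each pair mirrors across the alphabet (t↔g, e↔v, x↔c): positions sum to 25. Each letter is replaced by its mirror in the alphabet: a↔z, b↔y, c↔x, and so on (the Atbash cipher).
Decoding wzmxrmt: w↔d, z↔a, m↔n, x↔c, r↔i, m↔n, t↔g.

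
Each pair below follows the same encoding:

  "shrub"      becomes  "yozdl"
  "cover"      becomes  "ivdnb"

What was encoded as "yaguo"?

style

In shrub: s→y is +6, h→o is +7, r→z is +8, u→d is +9 — the shift increases by 1 each position. The shift increases by 1 at each position, starting from +6: 6, 7, 8, ….
Undoing it on yaguo: y−6=s, a−7=t, g−8=y, u−9=l, o−10=e.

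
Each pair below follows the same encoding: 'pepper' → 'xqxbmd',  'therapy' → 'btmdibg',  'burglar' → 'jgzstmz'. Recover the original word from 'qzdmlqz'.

invader

Shifts by position in pepper: pos 0: p→x (+8), pos 1: e→q (+12), pos 2: p→x (+8), pos 3: p→b (+12) — repeating every 2. The shifts repeat in a cycle of length 2: positions 0,1,… shift by +8, +12, then the pattern repeats.
Reversing it on qzdmlqz: q−8=i, z−12=n, d−8=v, m−12=a, l−8=d, q−12=e, z−8=r.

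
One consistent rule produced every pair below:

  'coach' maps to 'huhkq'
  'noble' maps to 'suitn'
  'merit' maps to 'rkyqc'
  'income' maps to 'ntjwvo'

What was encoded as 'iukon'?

In coach: c→h is +5, o→u is +6, a→h is +7, c→k is +8 — the shift increases by 1 each position. The shift increases by 1 at each position, starting from +5: 5, 6, 7, ….
Undoing it on iukon: i−5=d, u−6=o, k−7=d, o−8=g, n−9=e.

dodge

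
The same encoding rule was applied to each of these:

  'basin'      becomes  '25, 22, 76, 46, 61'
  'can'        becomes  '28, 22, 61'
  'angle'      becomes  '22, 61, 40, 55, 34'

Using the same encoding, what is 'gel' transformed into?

40, 34, 55

b(#2)→25 and a(#1)→22: differences scale by 3, so n = 3·pos + 19. With a=1..z=26, the number is 3·pos + 19.
Applying it to gel: g=7→40, e=5→34, l=12→55.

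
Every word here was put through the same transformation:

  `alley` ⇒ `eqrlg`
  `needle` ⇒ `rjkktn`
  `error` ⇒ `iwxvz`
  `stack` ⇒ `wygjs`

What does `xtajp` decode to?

touch

In alley: a→e is +4, l→q is +5, l→r is +6, e→l is +7 — the shift increases by 1 each position. The shift increases by 1 at each position, starting from +4: 4, 5, 6, ….
Decoding xtajp: x−4=t, t−5=o, a−6=u, j−7=c, p−8=h.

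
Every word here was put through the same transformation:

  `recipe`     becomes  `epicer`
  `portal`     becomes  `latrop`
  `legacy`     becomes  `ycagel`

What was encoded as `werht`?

threw

The output letters match the input read backwards: recipe reversed is epicer. It's just the letters in reverse order.
Reversing it on werht: then reverse → threw.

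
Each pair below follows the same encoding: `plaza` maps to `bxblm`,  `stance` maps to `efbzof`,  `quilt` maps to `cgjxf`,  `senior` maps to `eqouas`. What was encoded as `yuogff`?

minute

Shifts by position in plaza: pos 0: p→b (+12), pos 1: l→x (+12), pos 2: a→b (+1), pos 3: z→l (+12), pos 4: a→m (+12) — repeating every 3. It's a Vigenère-style cipher with numeric key [12,12,1]: position i shifts by key[i mod 3].
Reversing it on yuogff: y−12=m, u−12=i, o−1=n, g−12=u, f−12=t, f−1=e.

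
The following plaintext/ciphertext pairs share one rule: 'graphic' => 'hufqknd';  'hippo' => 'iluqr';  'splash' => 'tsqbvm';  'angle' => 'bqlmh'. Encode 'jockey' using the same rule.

krhlhd

Shifts by position in graphic: pos 0: g→h (+1), pos 1: r→u (+3), pos 2: a→f (+5), pos 3: p→q (+1), pos 4: h→k (+3), pos 5: i→n (+5) — repeating every 3. The shifts repeat in a cycle of length 3: positions 0,1,… shift by +1, +3, +5, then the pattern repeats.
Applying it to jockey: j+1=k, o+3=r, c+5=h, k+1=l, e+3=h, y+5=d.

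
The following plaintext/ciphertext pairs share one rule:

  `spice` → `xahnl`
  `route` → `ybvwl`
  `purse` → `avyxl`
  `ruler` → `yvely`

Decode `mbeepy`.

Each letter's alphabet position (a=0..z=25) is mapped through 25·x+15 mod 26 — an affine cipher.
Reversing it on mbeepy: m(12)→25·(12−15)≡3=d; b(1)→25·(1−15)≡14=o; e(4)→25·(4−15)≡11=l; e(4)→25·(4−15)≡11=l; p(15)→25·(15−15)≡0=a; y(24)→25·(24−15)≡17=r (all mod 26).

dollar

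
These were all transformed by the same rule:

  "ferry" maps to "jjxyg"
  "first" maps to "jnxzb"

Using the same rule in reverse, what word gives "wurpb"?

In ferry: f→j is +4, e→j is +5, r→x is +6, r→y is +7 — the shift increases by 1 each position. The shift increases by 1 at each position, starting from +4: 4, 5, 6, ….
Reversing it on wurpb: w−4=s, u−5=p, r−6=l, p−7=i, b−8=t.

split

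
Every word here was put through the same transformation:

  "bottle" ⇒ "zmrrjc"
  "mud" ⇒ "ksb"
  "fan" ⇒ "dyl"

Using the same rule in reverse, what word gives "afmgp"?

Compare letters: b→z is +24, o→m is +24, t→r is +24 — a constant shift. This is a Caesar cipher with shift 24.
Undoing it on afmgp: a−24=c, f−24=h, m−24=o, g−24=i, p−24=r.

choir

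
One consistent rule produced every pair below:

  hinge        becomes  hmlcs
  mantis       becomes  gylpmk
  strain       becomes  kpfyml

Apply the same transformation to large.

byfcs

h(7)→h(7) and i(8)→m(12) fit y≡5x+24 (mod 26); the inverse of 5 mod 26 is 21. Treating letters as 0–25, the rule is x ↦ 5x + 24 (mod 26).
For large: l(11)→5·11+24≡1=b; a(0)→5·0+24≡24=y; r(17)→5·17+24≡5=f; g(6)→5·6+24≡2=c; e(4)→5·4+24≡18=s (all mod 26).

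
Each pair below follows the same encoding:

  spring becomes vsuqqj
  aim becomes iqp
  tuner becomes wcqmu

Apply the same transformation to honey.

The shift depends on letter class: consonant s→v is +3, but vowel i→q is +8. The rule splits by letter class: vowels +8, consonants +3.
Applying it to honey: h(cons)+3=k, o(vowel)+8=w, n(cons)+3=q, e(vowel)+8=m, y(cons)+3=b.

kwqmb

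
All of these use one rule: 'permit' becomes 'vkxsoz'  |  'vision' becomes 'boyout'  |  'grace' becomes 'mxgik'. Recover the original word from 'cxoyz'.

Compare letters: p→v is +6, e→k is +6, r→x is +6 — a constant shift. Each letter is shifted forward by 6 in the alphabet (a Caesar shift of +6).
Reversing it on cxoyz: c−6=w, x−6=r, o−6=i, y−6=s, z−6=t.

wrist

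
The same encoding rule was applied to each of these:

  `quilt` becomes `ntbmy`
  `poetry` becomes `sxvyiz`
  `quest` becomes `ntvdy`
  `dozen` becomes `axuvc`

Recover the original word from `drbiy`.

This is an affine cipher: with a=0,…,z=25, each position x becomes (21x+15) mod 26.
Reversing it on drbiy: d(3)→5·(3−15)≡18=s; r(17)→5·(17−15)≡10=k; b(1)→5·(1−15)≡8=i; i(8)→5·(8−15)≡17=r; y(24)→5·(24−15)≡19=t (all mod 26).

skirt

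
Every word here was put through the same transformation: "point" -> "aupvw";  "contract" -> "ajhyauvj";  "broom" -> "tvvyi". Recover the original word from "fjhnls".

The output letters match the input read backwards, each shifted +7: point reversed is tniop. Two steps: reverse the string, then apply a Caesar shift of +7.
Undoing it on fjhnls: shift back: f−7=y, j−7=c, h−7=a, n−7=g, l−7=e, s−7=l → ycagel; then reverse → legacy.

legacy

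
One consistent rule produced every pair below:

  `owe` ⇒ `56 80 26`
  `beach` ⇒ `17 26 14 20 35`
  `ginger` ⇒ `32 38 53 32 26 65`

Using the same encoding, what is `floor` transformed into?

29 47 56 56 65

o(#15)→56 and w(#23)→80: differences scale by 3, so n = 3·pos + 11. The formula is n = 3×(alphabet index, a=1) + 11.
On floor: f=6→29, l=12→47, o=15→56, o=15→56, r=18→65.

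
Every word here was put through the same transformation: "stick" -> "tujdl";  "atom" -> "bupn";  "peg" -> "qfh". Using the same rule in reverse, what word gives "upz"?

Compare letters: s→t is +1, t→u is +1, i→j is +1 — a constant shift. Every letter moves 1 place later in the alphabet, wrapping around z→a.
Undoing it on upz: u−1=t, p−1=o, z−1=y.

toy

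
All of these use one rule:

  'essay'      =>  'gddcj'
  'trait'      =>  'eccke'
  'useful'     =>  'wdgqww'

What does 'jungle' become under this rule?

uwyrwg

Two shifts are in play — +2 for a/e/i/o/u, +11 for every other letter.
On jungle: j(cons)+11=u, u(vowel)+2=w, n(cons)+11=y, g(cons)+11=r, l(cons)+11=w, e(vowel)+2=g.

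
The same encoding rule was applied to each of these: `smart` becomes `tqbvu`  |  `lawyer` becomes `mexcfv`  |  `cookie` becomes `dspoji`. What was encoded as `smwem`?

Shifts by position in smart: pos 0: s→t (+1), pos 1: m→q (+4), pos 2: a→b (+1), pos 3: r→v (+4) — repeating every 2. It's a Vigenère-style cipher with numeric key [1,4]: position i shifts by key[i mod 2].
Decoding smwem: s−1=r, m−4=i, w−1=v, e−4=a, m−1=l.

rival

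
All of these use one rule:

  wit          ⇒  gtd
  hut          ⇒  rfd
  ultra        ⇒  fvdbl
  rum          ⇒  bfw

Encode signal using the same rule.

The shift depends on letter class: consonant w→g is +10, but vowel i→t is +11. The rule splits by letter class: vowels +11, consonants +10.
Applying it to signal: s(cons)+10=c, i(vowel)+11=t, g(cons)+10=q, n(cons)+10=x, a(vowel)+11=l, l(cons)+10=v.

ctqxlv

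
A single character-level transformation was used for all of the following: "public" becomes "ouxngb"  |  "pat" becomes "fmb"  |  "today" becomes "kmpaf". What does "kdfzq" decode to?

entry

The output letters match the input read backwards, each shifted +12: public reversed is cilbup. Two steps: reverse the string, then apply a Caesar shift of +12.
Undoing it on kdfzq: shift back: k−12=y, d−12=r, f−12=t, z−12=n, q−12=e → yrtne; then reverse → entry.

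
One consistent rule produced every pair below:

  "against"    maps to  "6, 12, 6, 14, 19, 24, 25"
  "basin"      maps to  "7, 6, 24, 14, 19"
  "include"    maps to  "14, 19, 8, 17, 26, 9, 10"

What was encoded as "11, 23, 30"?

fry

a is letter #1 and maps to 6: an offset of 5. Letters become their 1-based position plus 5 (so a→6, b→7, …).
Decoding 11, 23, 30: 11→(11−5)÷1=6=f, 23→(23−5)÷1=18=r, 30→(30−5)÷1=25=y.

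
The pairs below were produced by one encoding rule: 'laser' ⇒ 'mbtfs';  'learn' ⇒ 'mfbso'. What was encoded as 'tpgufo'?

Compare letters: l→m is +1, a→b is +1, s→t is +1 — a constant shift. This is a Caesar cipher with shift 1.
Reversing it on tpgufo: t−1=s, p−1=o, g−1=f, u−1=t, f−1=e, o−1=n.

soften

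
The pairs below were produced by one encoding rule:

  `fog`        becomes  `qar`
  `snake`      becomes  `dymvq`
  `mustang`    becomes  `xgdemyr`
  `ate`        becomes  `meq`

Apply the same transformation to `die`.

Two shifts are in play — +12 for a/e/i/o/u, +11 for every other letter.
On die: d(cons)+11=o, i(vowel)+12=u, e(vowel)+12=q.

ouq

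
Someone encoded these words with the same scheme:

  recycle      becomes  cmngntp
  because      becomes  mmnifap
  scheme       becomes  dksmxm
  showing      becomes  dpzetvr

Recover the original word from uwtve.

Shifts by position in recycle: pos 0: r→c (+11), pos 1: e→m (+8), pos 2: c→n (+11), pos 3: y→g (+8) — repeating every 2. A repeating key of period 2 is used — shifts +11, +8 over and over.
Reversing it on uwtve: u−11=j, w−8=o, t−11=i, v−8=n, e−11=t.

joint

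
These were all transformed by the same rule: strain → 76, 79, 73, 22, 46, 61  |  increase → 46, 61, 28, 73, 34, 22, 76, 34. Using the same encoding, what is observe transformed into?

64, 25, 76, 34, 73, 85, 34

s(#19)→76 and t(#20)→79: differences scale by 3, so n = 3·pos + 19. With a=1..z=26, the number is 3·pos + 19.
For observe: o=15→64, b=2→25, s=19→76, e=5→34, r=18→73, v=22→85, e=5→34.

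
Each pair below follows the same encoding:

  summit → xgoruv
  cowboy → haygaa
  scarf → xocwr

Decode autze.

virus

Shifts by position in summit: pos 0: s→x (+5), pos 1: u→g (+12), pos 2: m→o (+2), pos 3: m→r (+5), pos 4: i→u (+12), pos 5: t→v (+2) — repeating every 3. It's a Vigenère-style cipher with numeric key [5,12,2]: position i shifts by key[i mod 3].
Reversing it on autze: a−5=v, u−12=i, t−2=r, z−5=u, e−12=s.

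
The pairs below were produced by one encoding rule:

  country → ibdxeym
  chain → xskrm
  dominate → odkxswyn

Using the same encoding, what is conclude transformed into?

onevmxym

The output letters match the input read backwards, each shifted +10: country reversed is yrtnuoc. Two steps: reverse the string, then apply a Caesar shift of +10.
Applying it to conclude: reverse → edulcnoc; then shift: e+10=o, d+10=n, u+10=e, l+10=v, c+10=m, n+10=x, o+10=y, c+10=m.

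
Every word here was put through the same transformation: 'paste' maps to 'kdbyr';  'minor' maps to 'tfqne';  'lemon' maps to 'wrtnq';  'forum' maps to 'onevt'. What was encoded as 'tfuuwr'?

p(15)→k(10) and a(0)→d(3) fit y≡23x+3 (mod 26); the inverse of 23 mod 26 is 17. Treating letters as 0–25, the rule is x ↦ 23x + 3 (mod 26).
Decoding tfuuwr: t(19)→17·(19−3)≡12=m; f(5)→17·(5−3)≡8=i; u(20)→17·(20−3)≡3=d; u(20)→17·(20−3)≡3=d; w(22)→17·(22−3)≡11=l; r(17)→17·(17−3)≡4=e (all mod 26).

middle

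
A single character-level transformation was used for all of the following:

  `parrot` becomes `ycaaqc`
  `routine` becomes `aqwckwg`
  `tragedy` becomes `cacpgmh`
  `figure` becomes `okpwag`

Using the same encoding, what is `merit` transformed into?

Two shifts are in play — +2 for a/e/i/o/u, +9 for every other letter.
On merit: m(cons)+9=v, e(vowel)+2=g, r(cons)+9=a, i(vowel)+2=k, t(cons)+9=c.

vgakc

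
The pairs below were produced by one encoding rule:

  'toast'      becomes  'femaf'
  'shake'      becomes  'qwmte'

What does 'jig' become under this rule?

suv

The word is reversed, then every letter is shifted forward by 12.
For jig: reverse → gij; then shift: g+12=s, i+12=u, j+12=v.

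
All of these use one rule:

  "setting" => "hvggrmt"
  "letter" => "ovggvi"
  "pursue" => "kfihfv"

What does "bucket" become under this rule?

Each letter is replaced by its mirror in the alphabet: a↔z, b↔y, c↔x, and so on (the Atbash cipher).
Applying it to bucket: b↔y, u↔f, c↔x, k↔p, e↔v, t↔g.

yfxpvg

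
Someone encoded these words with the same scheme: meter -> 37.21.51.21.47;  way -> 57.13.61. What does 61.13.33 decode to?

yak

m(#13)→37 and e(#5)→21: differences scale by 2, so n = 2·pos + 11. With a=1..z=26, the number is 2·pos + 11.
Undoing it on 61.13.33: 61→(61−11)÷2=25=y, 13→(13−11)÷2=1=a, 33→(33−11)÷2=11=k.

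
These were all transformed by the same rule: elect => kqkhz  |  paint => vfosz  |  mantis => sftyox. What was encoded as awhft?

Shifts by position in elect: pos 0: e→k (+6), pos 1: l→q (+5), pos 2: e→k (+6), pos 3: c→h (+5) — repeating every 2. A repeating key of period 2 is used — shifts +6, +5 over and over.
Undoing it on awhft: a−6=u, w−5=r, h−6=b, f−5=a, t−6=n.

urban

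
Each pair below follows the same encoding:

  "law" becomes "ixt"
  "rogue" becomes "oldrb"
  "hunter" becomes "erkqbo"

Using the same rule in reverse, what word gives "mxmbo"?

Compare letters: l→i is +23, a→x is +23, w→t is +23 — a constant shift. Every letter moves 23 places later in the alphabet, wrapping around z→a.
Decoding mxmbo: m−23=p, x−23=a, m−23=p, b−23=e, o−23=r.

paper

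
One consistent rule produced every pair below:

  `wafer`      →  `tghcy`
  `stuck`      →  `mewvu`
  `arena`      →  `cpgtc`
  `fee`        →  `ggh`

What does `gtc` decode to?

The output letters match the input read backwards, each shifted +2: wafer reversed is refaw. The word is reversed, then every letter is shifted forward by 2.
Undoing it on gtc: shift back: g−2=e, t−2=r, c−2=a → era; then reverse → are.

are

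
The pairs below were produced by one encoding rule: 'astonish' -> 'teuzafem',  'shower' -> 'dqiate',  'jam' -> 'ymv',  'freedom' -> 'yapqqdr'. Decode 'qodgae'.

The word is reversed, then every letter is shifted forward by 12.
Undoing it on qodgae: shift back: q−12=e, o−12=c, d−12=r, g−12=u, a−12=o, e−12=s → ecruos; then reverse → source.

source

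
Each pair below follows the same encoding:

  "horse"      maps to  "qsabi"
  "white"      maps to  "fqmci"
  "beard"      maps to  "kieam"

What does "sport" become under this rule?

The shift depends on letter class: consonant h→q is +9, but vowel o→s is +4. The rule splits by letter class: vowels +4, consonants +9.
For sport: s(cons)+9=b, p(cons)+9=y, o(vowel)+4=s, r(cons)+9=a, t(cons)+9=c.

bysac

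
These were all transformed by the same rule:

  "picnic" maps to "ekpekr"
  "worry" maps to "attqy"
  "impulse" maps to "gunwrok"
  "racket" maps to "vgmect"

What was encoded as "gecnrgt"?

The output letters match the input read backwards, each shifted +2: picnic reversed is cincip. Two steps: reverse the string, then apply a Caesar shift of +2.
Decoding gecnrgt: shift back: g−2=e, e−2=c, c−2=a, n−2=l, r−2=p, g−2=e, t−2=r → ecalper; then reverse → replace.

replace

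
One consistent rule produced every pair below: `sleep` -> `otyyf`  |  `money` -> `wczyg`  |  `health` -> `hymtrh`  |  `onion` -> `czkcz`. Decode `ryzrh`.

s(18)→o(14) and l(11)→t(19) fit y≡3x+12 (mod 26); the inverse of 3 mod 26 is 9. Each letter's alphabet position (a=0..z=25) is mapped through 3·x+12 mod 26 — an affine cipher.
Undoing it on ryzrh: r(17)→9·(17−12)≡19=t; y(24)→9·(24−12)≡4=e; z(25)→9·(25−12)≡13=n; r(17)→9·(17−12)≡19=t; h(7)→9·(7−12)≡7=h (all mod 26).

tenth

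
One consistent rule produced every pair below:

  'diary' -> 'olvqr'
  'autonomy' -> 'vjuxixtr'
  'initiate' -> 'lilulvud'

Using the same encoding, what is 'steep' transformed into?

d(3)→o(14) and i(8)→l(11) fit y≡15x+21 (mod 26); the inverse of 15 mod 26 is 7. Each letter's alphabet position (a=0..z=25) is mapped through 15·x+21 mod 26 — an affine cipher.
On steep: s(18)→15·18+21≡5=f; t(19)→15·19+21≡20=u; e(4)→15·4+21≡3=d; e(4)→15·4+21≡3=d; p(15)→15·15+21≡12=m (all mod 26).

fuddm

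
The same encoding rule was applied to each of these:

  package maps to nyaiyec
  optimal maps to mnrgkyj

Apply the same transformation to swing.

Compare letters: p→n is +24, a→y is +24, c→a is +24 — a constant shift. Every letter moves 24 places later in the alphabet, wrapping around z→a.
Applying it to swing: s+24=q, w+24=u, i+24=g, n+24=l, g+24=e.

qugle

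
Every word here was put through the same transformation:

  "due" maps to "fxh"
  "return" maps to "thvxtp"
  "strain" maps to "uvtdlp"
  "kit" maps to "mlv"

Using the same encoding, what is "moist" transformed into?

orluv

The shift depends on letter class: consonant d→f is +2, but vowel u→x is +3. Two shifts are in play — +3 for a/e/i/o/u, +2 for every other letter.
Applying it to moist: m(cons)+2=o, o(vowel)+3=r, i(vowel)+3=l, s(cons)+2=u, t(cons)+2=v.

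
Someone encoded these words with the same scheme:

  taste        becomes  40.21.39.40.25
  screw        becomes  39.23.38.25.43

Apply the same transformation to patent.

The number is (letter's place in the alphabet, a=1) + 20.
On patent: p=16→36, a=1→21, t=20→40, e=5→25, n=14→34, t=20→40.

36.21.40.25.34.40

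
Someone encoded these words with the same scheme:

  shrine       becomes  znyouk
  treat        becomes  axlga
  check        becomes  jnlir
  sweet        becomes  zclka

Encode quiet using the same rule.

xapka

Shifts by position in shrine: pos 0: s→z (+7), pos 1: h→n (+6), pos 2: r→y (+7), pos 3: i→o (+6) — repeating every 2. A repeating key of period 2 is used — shifts +7, +6 over and over.
For quiet: q+7=x, u+6=a, i+7=p, e+6=k, t+7=a.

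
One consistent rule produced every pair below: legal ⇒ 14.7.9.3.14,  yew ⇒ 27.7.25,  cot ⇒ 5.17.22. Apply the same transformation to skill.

21.13.11.14.14

l is letter #12 and maps to 14: an offset of 2. The number is (letter's place in the alphabet, a=1) + 2.
On skill: s=19→21, k=11→13, i=9→11, l=12→14, l=12→14.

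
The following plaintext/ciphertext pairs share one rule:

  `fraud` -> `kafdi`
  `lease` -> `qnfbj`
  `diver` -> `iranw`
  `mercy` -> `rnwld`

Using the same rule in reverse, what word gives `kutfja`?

flower

Shifts by position in fraud: pos 0: f→k (+5), pos 1: r→a (+9), pos 2: a→f (+5), pos 3: u→d (+9) — repeating every 2. A repeating key of period 2 is used — shifts +5, +9 over and over.
Decoding kutfja: k−5=f, u−9=l, t−5=o, f−9=w, j−5=e, a−9=r.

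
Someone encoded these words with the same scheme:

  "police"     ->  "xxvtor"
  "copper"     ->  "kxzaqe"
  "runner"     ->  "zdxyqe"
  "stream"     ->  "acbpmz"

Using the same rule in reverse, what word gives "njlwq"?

In police: p→x is +8, o→x is +9, l→v is +10, i→t is +11 — the shift increases by 1 each position. Each letter shifts forward by (position + 8), i.e. 8, 9, 10, … — the shift grows by one for each successive letter.
Decoding njlwq: n−8=f, j−9=a, l−10=b, w−11=l, q−12=e.

fable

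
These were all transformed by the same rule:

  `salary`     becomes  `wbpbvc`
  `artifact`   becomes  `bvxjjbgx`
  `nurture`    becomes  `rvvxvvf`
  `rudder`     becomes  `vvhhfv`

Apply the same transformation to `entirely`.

The shift depends on letter class: consonant s→w is +4, but vowel a→b is +1. Vowels shift forward by 1 and consonants shift forward by 4.
On entirely: e(vowel)+1=f, n(cons)+4=r, t(cons)+4=x, i(vowel)+1=j, r(cons)+4=v, e(vowel)+1=f, l(cons)+4=p, y(cons)+4=c.

frxjvfpc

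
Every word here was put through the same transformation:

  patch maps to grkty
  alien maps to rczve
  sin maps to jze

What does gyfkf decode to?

photo

It's a constant shift of +17 (ROT17).
Reversing it on gyfkf: g−17=p, y−17=h, f−17=o, k−17=t, f−17=o.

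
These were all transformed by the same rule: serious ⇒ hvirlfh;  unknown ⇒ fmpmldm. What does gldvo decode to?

Letters are reflected about the middle of the alphabet (position → 25−position): Atbash.
Undoing it on gldvo: g↔t, l↔o, d↔w, v↔e, o↔l.

towel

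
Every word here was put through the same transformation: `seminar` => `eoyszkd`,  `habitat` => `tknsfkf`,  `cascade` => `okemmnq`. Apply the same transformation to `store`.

edabq

It's a Vigenère-style cipher with numeric key [12,10]: position i shifts by key[i mod 2].
Applying it to store: s+12=e, t+10=d, o+12=a, r+10=b, e+12=q.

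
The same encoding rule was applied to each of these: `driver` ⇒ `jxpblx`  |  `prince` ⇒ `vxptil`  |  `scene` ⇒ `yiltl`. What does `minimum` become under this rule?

The shift depends on letter class: consonant d→j is +6, but vowel i→p is +7. Vowels shift forward by 7 and consonants shift forward by 6.
On minimum: m(cons)+6=s, i(vowel)+7=p, n(cons)+6=t, i(vowel)+7=p, m(cons)+6=s, u(vowel)+7=b, m(cons)+6=s.

sptpsbs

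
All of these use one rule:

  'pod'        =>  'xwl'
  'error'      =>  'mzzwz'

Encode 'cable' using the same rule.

kijtm

Compare letters: p→x is +8, o→w is +8, d→l is +8 — a constant shift. Each letter is shifted forward by 8 in the alphabet (a Caesar shift of +8).
For cable: c+8=k, a+8=i, b+8=j, l+8=t, e+8=m.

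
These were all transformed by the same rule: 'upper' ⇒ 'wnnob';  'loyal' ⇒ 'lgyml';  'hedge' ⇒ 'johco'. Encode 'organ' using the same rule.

u(20)→w(22) and p(15)→n(13) fit y≡7x+12 (mod 26); the inverse of 7 mod 26 is 15. Treating letters as 0–25, the rule is x ↦ 7x + 12 (mod 26).
Applying it to organ: o(14)→7·14+12≡6=g; r(17)→7·17+12≡1=b; g(6)→7·6+12≡2=c; a(0)→7·0+12≡12=m; n(13)→7·13+12≡25=z (all mod 26).

gbcmz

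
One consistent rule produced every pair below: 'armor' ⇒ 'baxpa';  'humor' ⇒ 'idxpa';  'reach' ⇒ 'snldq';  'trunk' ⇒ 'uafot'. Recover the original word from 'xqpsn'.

It's a Vigenère-style cipher with numeric key [1,9,11]: position i shifts by key[i mod 3].
Decoding xqpsn: x−1=w, q−9=h, p−11=e, s−1=r, n−9=e.

where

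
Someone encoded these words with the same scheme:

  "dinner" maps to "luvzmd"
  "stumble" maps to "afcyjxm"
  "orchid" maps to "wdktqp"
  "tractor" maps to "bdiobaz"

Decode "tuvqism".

Shifts by position in dinner: pos 0: d→l (+8), pos 1: i→u (+12), pos 2: n→v (+8), pos 3: n→z (+12) — repeating every 2. The shifts repeat in a cycle of length 2: positions 0,1,… shift by +8, +12, then the pattern repeats.
Reversing it on tuvqism: t−8=l, u−12=i, v−8=n, q−12=e, i−8=a, s−12=g, m−8=e.

lineage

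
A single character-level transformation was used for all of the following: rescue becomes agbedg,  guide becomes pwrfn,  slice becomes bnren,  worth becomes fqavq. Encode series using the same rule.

Shifts by position in rescue: pos 0: r→a (+9), pos 1: e→g (+2), pos 2: s→b (+9), pos 3: c→e (+2) — repeating every 2. The shifts repeat in a cycle of length 2: positions 0,1,… shift by +9, +2, then the pattern repeats.
On series: s+9=b, e+2=g, r+9=a, i+2=k, e+9=n, s+2=u.

bgaknu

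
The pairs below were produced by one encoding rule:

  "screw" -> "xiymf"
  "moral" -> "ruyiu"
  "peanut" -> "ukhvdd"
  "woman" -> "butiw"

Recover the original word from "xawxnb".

supper

In screw: s→x is +5, c→i is +6, r→y is +7, e→m is +8 — the shift increases by 1 each position. The shift increases by 1 at each position, starting from +5: 5, 6, 7, ….
Reversing it on xawxnb: x−5=s, a−6=u, w−7=p, x−8=p, n−9=e, b−10=r.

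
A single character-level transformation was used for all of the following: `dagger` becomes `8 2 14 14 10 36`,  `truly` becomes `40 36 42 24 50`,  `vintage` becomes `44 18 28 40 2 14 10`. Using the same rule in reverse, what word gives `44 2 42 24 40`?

d(#4)→8 and a(#1)→2: differences scale by 2, so n = 2·pos + 0. The formula is n = 2×(alphabet index, a=1).
Decoding 44 2 42 24 40: 44→(44−0)÷2=22=v, 2→(2−0)÷2=1=a, 42→(42−0)÷2=21=u, 24→(24−0)÷2=12=l, 40→(40−0)÷2=20=t.

vault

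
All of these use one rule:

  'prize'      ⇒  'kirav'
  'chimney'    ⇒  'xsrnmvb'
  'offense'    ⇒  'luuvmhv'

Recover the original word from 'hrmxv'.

Each pair mirrors across the alphabet (p↔k, r↔i, i↔r): positions sum to 25. This is the alphabet-reversal cipher (Atbash): a becomes z, b becomes y, etc.
Decoding hrmxv: h↔s, r↔i, m↔n, x↔c, v↔e.

since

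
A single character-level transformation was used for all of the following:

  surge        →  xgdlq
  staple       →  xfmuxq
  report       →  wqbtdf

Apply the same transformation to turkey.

Shifts by position in surge: pos 0: s→x (+5), pos 1: u→g (+12), pos 2: r→d (+12), pos 3: g→l (+5), pos 4: e→q (+12) — repeating every 3. A repeating key of period 3 is used — shifts +5, +12, +12 over and over.
On turkey: t+5=y, u+12=g, r+12=d, k+5=p, e+12=q, y+12=k.

ygdpqk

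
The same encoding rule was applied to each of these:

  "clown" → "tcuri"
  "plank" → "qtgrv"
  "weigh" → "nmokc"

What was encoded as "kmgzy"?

The output letters match the input read backwards, each shifted +6: clown reversed is nwolc. The word is reversed, then every letter is shifted forward by 6.
Reversing it on kmgzy: shift back: k−6=e, m−6=g, g−6=a, z−6=t, y−6=s → egats; then reverse → stage.

stage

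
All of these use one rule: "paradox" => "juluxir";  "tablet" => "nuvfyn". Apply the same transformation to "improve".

cgjlipy

Compare letters: p→j is +20, a→u is +20, r→l is +20 — a constant shift. This is a Caesar cipher with shift 20.
For improve: i+20=c, m+20=g, p+20=j, r+20=l, o+20=i, v+20=p, e+20=y.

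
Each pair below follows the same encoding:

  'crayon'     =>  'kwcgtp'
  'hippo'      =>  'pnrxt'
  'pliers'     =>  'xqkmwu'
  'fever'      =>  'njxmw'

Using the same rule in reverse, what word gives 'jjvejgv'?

Shifts by position in crayon: pos 0: c→k (+8), pos 1: r→w (+5), pos 2: a→c (+2), pos 3: y→g (+8), pos 4: o→t (+5), pos 5: n→p (+2) — repeating every 3. A repeating key of period 3 is used — shifts +8, +5, +2 over and over.
Undoing it on jjvejgv: j−8=b, j−5=e, v−2=t, e−8=w, j−5=e, g−2=e, v−8=n.

between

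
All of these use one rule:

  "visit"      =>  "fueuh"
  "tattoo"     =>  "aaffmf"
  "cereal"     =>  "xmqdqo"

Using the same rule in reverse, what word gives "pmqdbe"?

The output letters match the input read backwards, each shifted +12: visit reversed is tisiv. Read the word backwards and shift each letter +12.
Decoding pmqdbe: shift back: p−12=d, m−12=a, q−12=e, d−12=r, b−12=p, e−12=s → daerps; then reverse → spread.

spread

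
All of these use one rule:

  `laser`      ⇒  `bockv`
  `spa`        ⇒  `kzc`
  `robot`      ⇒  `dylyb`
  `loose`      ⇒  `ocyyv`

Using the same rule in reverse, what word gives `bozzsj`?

zipper

Read the word backwards and shift each letter +10.
Decoding bozzsj: shift back: b−10=r, o−10=e, z−10=p, z−10=p, s−10=i, j−10=z → reppiz; then reverse → zipper.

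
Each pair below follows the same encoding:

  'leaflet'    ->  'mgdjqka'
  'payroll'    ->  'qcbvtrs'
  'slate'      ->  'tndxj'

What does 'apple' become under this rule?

brspj

The shift increases by 1 at each position, starting from +1: 1, 2, 3, ….
On apple: a+1=b, p+2=r, p+3=s, l+4=p, e+5=j.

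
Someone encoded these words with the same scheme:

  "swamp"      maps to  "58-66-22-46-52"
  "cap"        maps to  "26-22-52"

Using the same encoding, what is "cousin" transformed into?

s(#19)→58 and w(#23)→66: differences scale by 2, so n = 2·pos + 20. Each letter becomes 2×(its alphabet position, a=1..z=26) + 20.
On cousin: c=3→26, o=15→50, u=21→62, s=19→58, i=9→38, n=14→48.

26-50-62-58-38-48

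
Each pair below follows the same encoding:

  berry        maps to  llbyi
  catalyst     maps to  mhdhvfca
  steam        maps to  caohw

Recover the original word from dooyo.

there

It's a Vigenère-style cipher with numeric key [10,7]: position i shifts by key[i mod 2].
Reversing it on dooyo: d−10=t, o−7=h, o−10=e, y−7=r, o−10=e.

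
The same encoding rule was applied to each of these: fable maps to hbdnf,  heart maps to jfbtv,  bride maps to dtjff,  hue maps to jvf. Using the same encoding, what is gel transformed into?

ifn

The shift depends on letter class: consonant f→h is +2, but vowel a→b is +1. Vowels shift forward by 1 and consonants shift forward by 2.
Applying it to gel: g(cons)+2=i, e(vowel)+1=f, l(cons)+2=n.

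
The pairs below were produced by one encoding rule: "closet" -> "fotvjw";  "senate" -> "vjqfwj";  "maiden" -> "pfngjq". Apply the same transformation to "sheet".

vkjjw

The shift depends on letter class: consonant c→f is +3, but vowel o→t is +5. The rule splits by letter class: vowels +5, consonants +3.
Applying it to sheet: s(cons)+3=v, h(cons)+3=k, e(vowel)+5=j, e(vowel)+5=j, t(cons)+3=w.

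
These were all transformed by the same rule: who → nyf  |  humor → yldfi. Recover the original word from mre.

van

This is a Caesar cipher with shift 17.
Reversing it on mre: m−17=v, r−17=a, e−17=n.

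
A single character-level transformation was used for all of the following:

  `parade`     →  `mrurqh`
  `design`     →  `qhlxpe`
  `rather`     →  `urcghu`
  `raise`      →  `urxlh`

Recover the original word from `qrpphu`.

dagger

p(15)→m(12) and a(0)→r(17) fit y≡17x+17 (mod 26); the inverse of 17 mod 26 is 23. This is an affine cipher: with a=0,…,z=25, each position x becomes (17x+17) mod 26.
Reversing it on qrpphu: q(16)→23·(16−17)≡3=d; r(17)→23·(17−17)≡0=a; p(15)→23·(15−17)≡6=g; p(15)→23·(15−17)≡6=g; h(7)→23·(7−17)≡4=e; u(20)→23·(20−17)≡17=r (all mod 26).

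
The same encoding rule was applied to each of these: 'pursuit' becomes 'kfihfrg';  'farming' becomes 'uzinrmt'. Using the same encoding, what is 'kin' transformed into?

Each pair mirrors across the alphabet (p↔k, u↔f, r↔i): positions sum to 25. Each letter is replaced by its mirror in the alphabet: a↔z, b↔y, c↔x, and so on (the Atbash cipher).
Applying it to kin: k↔p, i↔r, n↔m.

prm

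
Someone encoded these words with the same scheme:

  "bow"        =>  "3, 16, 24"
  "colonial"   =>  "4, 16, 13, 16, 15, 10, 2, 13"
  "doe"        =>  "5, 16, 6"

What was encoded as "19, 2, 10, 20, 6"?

b is letter #2 and maps to 3: an offset of 1. Letters become their 1-based position plus 1 (so a→2, b→3, …).
Undoing it on 19, 2, 10, 20, 6: 19→(19−1)÷1=18=r, 2→(2−1)÷1=1=a, 10→(10−1)÷1=9=i, 20→(20−1)÷1=19=s, 6→(6−1)÷1=5=e.

raise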